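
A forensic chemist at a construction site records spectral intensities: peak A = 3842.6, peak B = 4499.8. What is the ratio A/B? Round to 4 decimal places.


Spectral peak ratio:
Peak A = 3842.6 counts
Peak B = 4499.8 counts
Ratio = 3842.6 / 4499.8 = 0.8539

0.8539


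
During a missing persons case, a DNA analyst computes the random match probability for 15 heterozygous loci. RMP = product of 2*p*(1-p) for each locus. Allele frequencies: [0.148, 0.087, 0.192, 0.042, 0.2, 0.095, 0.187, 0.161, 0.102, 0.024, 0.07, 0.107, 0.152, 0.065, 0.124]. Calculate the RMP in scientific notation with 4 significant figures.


Computing RMP for 15 loci:
Locus 1: 2 * 0.148 * 0.852 = 0.252192
Locus 2: 2 * 0.087 * 0.913 = 0.158862
Locus 3: 2 * 0.192 * 0.808 = 0.310272
Locus 4: 2 * 0.042 * 0.958 = 0.080472
Locus 5: 2 * 0.2 * 0.8 = 0.32
Locus 6: 2 * 0.095 * 0.905 = 0.17195
Locus 7: 2 * 0.187 * 0.813 = 0.304062
Locus 8: 2 * 0.161 * 0.839 = 0.270158
Locus 9: 2 * 0.102 * 0.898 = 0.183192
Locus 10: 2 * 0.024 * 0.976 = 0.046848
Locus 11: 2 * 0.07 * 0.93 = 0.1302
Locus 12: 2 * 0.107 * 0.893 = 0.191102
Locus 13: 2 * 0.152 * 0.848 = 0.257792
Locus 14: 2 * 0.065 * 0.935 = 0.12155
Locus 15: 2 * 0.124 * 0.876 = 0.217248
RMP = 6.572e-12

6.572e-12


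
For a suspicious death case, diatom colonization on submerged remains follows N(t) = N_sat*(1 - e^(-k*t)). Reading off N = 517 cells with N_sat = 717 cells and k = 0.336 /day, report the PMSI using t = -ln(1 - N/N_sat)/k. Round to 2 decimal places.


PMSI from diatom colonization curve:
N / N_sat = 517 / 717 = 0.72106
1 - N/N_sat = 0.27894
ln(1 - N/N_sat) = -1.276759
t = -ln(1 - N/N_sat) / k = -(-1.276759) / 0.336 = 3.80 days

3.80


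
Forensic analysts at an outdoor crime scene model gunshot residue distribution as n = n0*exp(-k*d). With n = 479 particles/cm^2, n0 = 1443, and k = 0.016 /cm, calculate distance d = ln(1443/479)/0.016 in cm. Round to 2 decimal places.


GSR distance calculation:
n0/n = 1443 / 479 = 3.012526
ln(n0/n) = 1.102779
d = 1.102779 / 0.016 = 68.92 cm

68.92


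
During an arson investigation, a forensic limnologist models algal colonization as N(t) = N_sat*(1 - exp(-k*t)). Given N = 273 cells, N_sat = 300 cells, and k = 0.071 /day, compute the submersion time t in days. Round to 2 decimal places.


PMSI from diatom colonization curve:
N / N_sat = 273 / 300 = 0.91
1 - N/N_sat = 0.09
ln(1 - N/N_sat) = -2.407946
t = -ln(1 - N/N_sat) / k = -(-2.407946) / 0.071 = 33.91 days

33.91


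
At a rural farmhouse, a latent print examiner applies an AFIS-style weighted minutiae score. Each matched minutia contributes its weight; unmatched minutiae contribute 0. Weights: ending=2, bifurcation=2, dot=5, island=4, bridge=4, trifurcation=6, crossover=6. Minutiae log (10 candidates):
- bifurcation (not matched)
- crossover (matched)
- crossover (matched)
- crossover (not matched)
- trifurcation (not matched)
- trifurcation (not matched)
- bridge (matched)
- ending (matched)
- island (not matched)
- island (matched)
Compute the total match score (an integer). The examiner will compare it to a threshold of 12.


Weighted minutiae match score:
  bifurcation: not matched, +0
  crossover: matched, +6 (running total 6)
  crossover: matched, +6 (running total 12)
  crossover: not matched, +0
  trifurcation: not matched, +0
  trifurcation: not matched, +0
  bridge: matched, +4 (running total 16)
  ending: matched, +2 (running total 18)
  island: not matched, +0
  island: matched, +4 (running total 22)
Total score = 22
Threshold = 12; verdict = identification

22


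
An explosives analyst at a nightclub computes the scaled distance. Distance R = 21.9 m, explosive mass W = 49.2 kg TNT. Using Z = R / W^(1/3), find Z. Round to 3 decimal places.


Scaled distance calculation:
W^(1/3) = 49.2^(1/3) = 3.664278
Z = R / W^(1/3) = 21.9 / 3.664278
Z = 5.977 m/kg^(1/3)

5.977


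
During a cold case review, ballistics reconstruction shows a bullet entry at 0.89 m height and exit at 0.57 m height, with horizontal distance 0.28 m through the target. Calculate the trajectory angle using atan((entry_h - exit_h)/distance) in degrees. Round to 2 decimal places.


Bullet trajectory angle:
Height difference = 0.89 - 0.57 = 0.32 m
angle = atan(0.32 / 0.28)
angle = atan(1.142857)
angle = 48.81 degrees

48.81


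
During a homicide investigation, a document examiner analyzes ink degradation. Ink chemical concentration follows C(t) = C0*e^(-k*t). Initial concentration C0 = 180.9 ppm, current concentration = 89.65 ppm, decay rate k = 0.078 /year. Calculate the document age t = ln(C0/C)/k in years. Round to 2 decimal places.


Document age estimation:
C0/C = 180.9 / 89.65 = 2.017847
ln(C0/C) = 0.702031
t = 0.702031 / 0.078 = 9.00 years

9.00


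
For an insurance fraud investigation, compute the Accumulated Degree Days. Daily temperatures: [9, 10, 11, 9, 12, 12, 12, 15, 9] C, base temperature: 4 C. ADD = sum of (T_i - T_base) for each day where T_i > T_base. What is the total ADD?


Computing ADD day by day:
Day 1: max(0, 9 - 4) = 5
Day 2: max(0, 10 - 4) = 6
Day 3: max(0, 11 - 4) = 7
Day 4: max(0, 9 - 4) = 5
Day 5: max(0, 12 - 4) = 8
Day 6: max(0, 12 - 4) = 8
Day 7: max(0, 12 - 4) = 8
Day 8: max(0, 15 - 4) = 11
Day 9: max(0, 9 - 4) = 5
Total ADD = 63

63


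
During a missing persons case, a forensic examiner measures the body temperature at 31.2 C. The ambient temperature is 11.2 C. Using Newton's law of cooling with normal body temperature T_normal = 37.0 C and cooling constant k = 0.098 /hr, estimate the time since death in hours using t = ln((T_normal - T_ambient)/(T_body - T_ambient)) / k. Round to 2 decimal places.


Using Newton's law of cooling:
t = ln((T_normal - T_ambient) / (T_body - T_ambient)) / k
T_normal - T_ambient = 25.8
T_body - T_ambient = 20.0
Ratio = 1.29
ln(ratio) = 0.254642
t = 0.254642 / 0.098 = 2.60 hours

2.60


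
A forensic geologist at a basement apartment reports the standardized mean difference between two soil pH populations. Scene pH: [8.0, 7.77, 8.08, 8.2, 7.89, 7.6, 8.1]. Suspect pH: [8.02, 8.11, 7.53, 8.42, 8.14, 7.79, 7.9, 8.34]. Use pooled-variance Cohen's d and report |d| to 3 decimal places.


Pooled-variance Cohen's d for soil pH comparison:
Scene mean = 55.64 / 7 = 7.948571
Suspect mean = 64.25 / 8 = 8.03125
Scene sample variance s_s^2 = 0.043814
Suspect sample variance s_c^2 = 0.08447
Pooled variance = ((n_s-1)*s_s^2 + (n_c-1)*s_c^2) / (n_s + n_c - 2) = 0.065706
Pooled SD = sqrt(0.065706) = 0.256332
Mean difference = -0.082679
|d| = |-0.082679| / 0.256332 = 0.323

0.323


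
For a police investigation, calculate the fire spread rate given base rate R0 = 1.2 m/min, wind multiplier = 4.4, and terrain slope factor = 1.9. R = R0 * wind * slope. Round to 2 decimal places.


Fire spread rate calculation:
R = R0 * wind_factor * slope_factor
= 1.2 * 4.4 * 1.9
= 5.28 * 1.9
= 10.03 m/min

10.03


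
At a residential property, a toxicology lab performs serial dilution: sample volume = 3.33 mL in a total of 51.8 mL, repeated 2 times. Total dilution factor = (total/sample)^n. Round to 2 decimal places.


Dilution factor calculation:
Single dilution = V_total / V_sample = 51.8 / 3.33 ≈ 15.555556
Number of dilutions = 2
Total DF = (51.8 / 3.33)^2 (full precision, rounded at the end) = 241.98

241.98


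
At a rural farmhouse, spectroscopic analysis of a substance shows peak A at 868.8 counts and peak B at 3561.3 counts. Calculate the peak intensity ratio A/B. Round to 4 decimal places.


Spectral peak ratio:
Peak A = 868.8 counts
Peak B = 3561.3 counts
Ratio = 868.8 / 3561.3 = 0.2440

0.2440


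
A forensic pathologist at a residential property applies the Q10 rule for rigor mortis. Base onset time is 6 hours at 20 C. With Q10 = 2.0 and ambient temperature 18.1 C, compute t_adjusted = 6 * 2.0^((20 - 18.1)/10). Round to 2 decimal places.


Rigor mortis time adjustment:
Exponent = (T_ref - T_actual) / 10 = (20 - 18.1) / 10 = 0.19
Q10 factor = 2.0^0.19 = 1.14076
t_adjusted = 6 * 1.14076 = 6.84 hours

6.84


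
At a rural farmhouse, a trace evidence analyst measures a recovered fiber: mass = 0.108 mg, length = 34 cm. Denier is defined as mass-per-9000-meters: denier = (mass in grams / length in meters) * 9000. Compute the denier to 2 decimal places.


Denier calculation:
Mass in grams = 0.108 mg / 1000 = 0.000108 g
Length in meters = 34 cm / 100 = 0.34 m
Linear density = mass / length = 0.000108 / 0.34 = 0.00031765 g/m
Denier = (g/m) * 9000 = 0.00031765 * 9000 = 2.86

2.86


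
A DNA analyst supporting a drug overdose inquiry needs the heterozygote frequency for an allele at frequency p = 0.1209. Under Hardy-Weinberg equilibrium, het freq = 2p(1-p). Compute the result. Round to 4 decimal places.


Hardy-Weinberg heterozygote frequency:
q = 1 - p = 1 - 0.1209 = 0.8791
2pq = 2 * 0.1209 * 0.8791 = 0.2126

0.2126


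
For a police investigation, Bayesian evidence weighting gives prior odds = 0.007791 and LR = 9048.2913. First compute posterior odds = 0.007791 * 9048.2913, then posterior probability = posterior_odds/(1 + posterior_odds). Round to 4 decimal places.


Bayesian evidence evaluation:
Posterior odds = prior_odds * LR = 0.007791 * 9048.2913 = 70.49524
Posterior probability = posterior_odds / (1 + posterior_odds)
= 70.49524 / (1 + 70.49524)
= 70.49524 / 71.49524
= 0.9860

0.9860


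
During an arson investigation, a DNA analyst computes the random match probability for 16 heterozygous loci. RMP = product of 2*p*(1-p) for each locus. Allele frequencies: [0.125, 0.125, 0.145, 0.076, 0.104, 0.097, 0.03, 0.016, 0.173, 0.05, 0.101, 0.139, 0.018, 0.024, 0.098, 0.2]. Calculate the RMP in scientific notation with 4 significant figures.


Computing RMP for 16 loci:
Locus 1: 2 * 0.125 * 0.875 = 0.21875
Locus 2: 2 * 0.125 * 0.875 = 0.21875
Locus 3: 2 * 0.145 * 0.855 = 0.24795
Locus 4: 2 * 0.076 * 0.924 = 0.140448
Locus 5: 2 * 0.104 * 0.896 = 0.186368
Locus 6: 2 * 0.097 * 0.903 = 0.175182
Locus 7: 2 * 0.03 * 0.97 = 0.0582
Locus 8: 2 * 0.016 * 0.984 = 0.031488
Locus 9: 2 * 0.173 * 0.827 = 0.286142
Locus 10: 2 * 0.05 * 0.95 = 0.095
Locus 11: 2 * 0.101 * 0.899 = 0.181598
Locus 12: 2 * 0.139 * 0.861 = 0.239358
Locus 13: 2 * 0.018 * 0.982 = 0.035352
Locus 14: 2 * 0.024 * 0.976 = 0.046848
Locus 15: 2 * 0.098 * 0.902 = 0.176792
Locus 16: 2 * 0.2 * 0.8 = 0.32
RMP = 1.104e-14

1.104e-14


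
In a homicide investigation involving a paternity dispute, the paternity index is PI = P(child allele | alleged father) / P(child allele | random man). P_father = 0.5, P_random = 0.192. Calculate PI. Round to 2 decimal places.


Paternity Index calculation:
PI = P(allele|father) / P(allele|random)
PI = 0.5 / 0.192
PI = 2.60

2.60


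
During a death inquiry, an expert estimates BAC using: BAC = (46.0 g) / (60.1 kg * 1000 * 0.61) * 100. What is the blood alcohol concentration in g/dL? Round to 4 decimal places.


Applying the Widmark formula:
BAC = (dose_g / (body_wt * 1000 * r)) * 100
Denominator = 60.1 * 1000 * 0.61 = 36661
BAC = (46.0 / 36661) * 100
BAC = 0.1255 g/dL

0.1255


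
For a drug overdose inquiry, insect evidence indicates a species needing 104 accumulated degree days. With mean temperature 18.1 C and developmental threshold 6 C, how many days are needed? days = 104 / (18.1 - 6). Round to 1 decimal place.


Insect development time:
Effective temperature = avg_temp - T_base = 18.1 - 6 = 12.1 C
Days = ADD / effective_temp = 104 / 12.1 = 8.6 days

8.6


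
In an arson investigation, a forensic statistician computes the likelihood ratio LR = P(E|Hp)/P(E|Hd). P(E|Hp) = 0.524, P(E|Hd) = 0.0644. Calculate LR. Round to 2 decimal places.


Likelihood ratio calculation:
LR = P(E|Hp) / P(E|Hd)
LR = 0.524 / 0.0644
LR = 8.14

8.14


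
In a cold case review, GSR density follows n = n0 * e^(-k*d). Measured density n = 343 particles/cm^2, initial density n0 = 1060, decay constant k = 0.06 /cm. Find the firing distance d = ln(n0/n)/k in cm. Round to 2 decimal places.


GSR distance calculation:
n0/n = 1060 / 343 = 3.090379
ln(n0/n) = 1.128294
d = 1.128294 / 0.06 = 18.80 cm

18.80


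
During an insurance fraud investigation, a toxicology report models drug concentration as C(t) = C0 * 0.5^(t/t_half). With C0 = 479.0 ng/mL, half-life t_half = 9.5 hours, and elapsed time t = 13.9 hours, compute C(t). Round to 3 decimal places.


Drug concentration decay:
Number of half-lives = t / t_half = 13.9 / 9.5 = 1.463158
Decay factor = 0.5^1.463158 = 0.36269833
C(t) = 479.0 * 0.36269833 = 173.733 ng/mL

173.733


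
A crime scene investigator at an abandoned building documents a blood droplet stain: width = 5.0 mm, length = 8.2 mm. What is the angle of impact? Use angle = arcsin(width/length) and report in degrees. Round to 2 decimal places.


Blood spatter impact angle calculation:
width / length = 5.0 / 8.2 = 0.609756
angle = arcsin(0.609756)
angle = 37.57 degrees

37.57


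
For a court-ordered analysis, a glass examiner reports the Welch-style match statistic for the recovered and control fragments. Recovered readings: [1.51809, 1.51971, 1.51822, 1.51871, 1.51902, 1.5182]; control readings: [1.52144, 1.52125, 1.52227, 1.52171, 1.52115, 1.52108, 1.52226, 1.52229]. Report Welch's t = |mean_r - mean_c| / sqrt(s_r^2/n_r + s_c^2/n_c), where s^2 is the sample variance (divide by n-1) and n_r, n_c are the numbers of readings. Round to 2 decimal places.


Welch's t-criterion for glass RI comparison:
Recovered mean = sum / n_r = 9.11195 / 6 = 1.5186583
Control mean = sum / n_c = 12.17345 / 8 = 1.5216812
Recovered sample variance s_r^2 = 3.92937e-07
Control sample variance s_c^2 = 2.7727e-07
Welch SE (unpooled) = sqrt(s_r^2/n_r + s_c^2/n_c) = sqrt(6.54894e-08 + 3.46587e-08) = sqrt(1.00148e-07) = 0.000316462
|mean_r - mean_c| = 0.00302292
t = 0.00302292 / 0.000316462 = 9.55

9.55


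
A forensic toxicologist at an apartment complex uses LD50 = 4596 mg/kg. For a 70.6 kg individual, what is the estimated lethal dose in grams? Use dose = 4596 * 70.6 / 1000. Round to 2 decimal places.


Lethal dose calculation:
Lethal dose = LD50 * body_weight / 1000
= 4596 * 70.6 / 1000
= 324477.6 / 1000
= 324.48 g

324.48


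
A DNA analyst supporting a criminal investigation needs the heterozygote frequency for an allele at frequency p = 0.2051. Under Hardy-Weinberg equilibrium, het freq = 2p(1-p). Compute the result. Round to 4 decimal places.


Hardy-Weinberg heterozygote frequency:
q = 1 - p = 1 - 0.2051 = 0.7949
2pq = 2 * 0.2051 * 0.7949 = 0.3261

0.3261


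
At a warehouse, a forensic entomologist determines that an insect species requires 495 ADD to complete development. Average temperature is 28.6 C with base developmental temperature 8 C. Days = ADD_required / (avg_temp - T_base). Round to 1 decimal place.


Insect development time:
Effective temperature = avg_temp - T_base = 28.6 - 8 = 20.6 C
Days = ADD / effective_temp = 495 / 20.6 = 24.0 days

24.0


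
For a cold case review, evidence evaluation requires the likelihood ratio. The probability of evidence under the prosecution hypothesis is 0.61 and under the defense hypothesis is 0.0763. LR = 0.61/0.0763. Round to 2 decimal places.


Likelihood ratio calculation:
LR = P(E|Hp) / P(E|Hd)
LR = 0.61 / 0.0763
LR = 7.99

7.99


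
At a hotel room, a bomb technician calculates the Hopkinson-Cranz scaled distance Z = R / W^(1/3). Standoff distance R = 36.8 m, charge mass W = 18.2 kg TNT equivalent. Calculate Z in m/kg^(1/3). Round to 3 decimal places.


Scaled distance calculation:
W^(1/3) = 18.2^(1/3) = 2.630412
Z = R / W^(1/3) = 36.8 / 2.630412
Z = 13.990 m/kg^(1/3)

13.990


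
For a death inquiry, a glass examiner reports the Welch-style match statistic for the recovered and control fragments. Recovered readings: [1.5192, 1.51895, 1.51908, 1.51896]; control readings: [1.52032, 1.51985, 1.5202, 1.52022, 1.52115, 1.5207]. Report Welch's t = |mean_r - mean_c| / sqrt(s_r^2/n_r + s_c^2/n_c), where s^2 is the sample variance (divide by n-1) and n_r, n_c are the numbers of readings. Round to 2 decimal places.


Welch's t-criterion for glass RI comparison:
Recovered mean = sum / n_r = 6.07619 / 4 = 1.5190475
Control mean = sum / n_c = 9.12244 / 6 = 1.5204067
Recovered sample variance s_r^2 = 1.3825e-08
Control sample variance s_c^2 = 2.06707e-07
Welch SE (unpooled) = sqrt(s_r^2/n_r + s_c^2/n_c) = sqrt(3.45625e-09 + 3.44511e-08) = sqrt(3.79074e-08) = 0.000194698
|mean_r - mean_c| = 0.00135917
t = 0.00135917 / 0.000194698 = 6.98

6.98


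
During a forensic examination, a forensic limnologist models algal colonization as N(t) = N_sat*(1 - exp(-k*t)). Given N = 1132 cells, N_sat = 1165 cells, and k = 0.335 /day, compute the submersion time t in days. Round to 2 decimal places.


PMSI from diatom colonization curve:
N / N_sat = 1132 / 1165 = 0.971674
1 - N/N_sat = 0.028326
ln(1 - N/N_sat) = -3.563975
t = -ln(1 - N/N_sat) / k = -(-3.563975) / 0.335 = 10.64 days

10.64


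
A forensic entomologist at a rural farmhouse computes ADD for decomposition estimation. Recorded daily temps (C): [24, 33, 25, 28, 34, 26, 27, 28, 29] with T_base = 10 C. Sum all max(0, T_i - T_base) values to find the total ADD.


Computing ADD day by day:
Day 1: max(0, 24 - 10) = 14
Day 2: max(0, 33 - 10) = 23
Day 3: max(0, 25 - 10) = 15
Day 4: max(0, 28 - 10) = 18
Day 5: max(0, 34 - 10) = 24
Day 6: max(0, 26 - 10) = 16
Day 7: max(0, 27 - 10) = 17
Day 8: max(0, 28 - 10) = 18
Day 9: max(0, 29 - 10) = 19
Total ADD = 164

164


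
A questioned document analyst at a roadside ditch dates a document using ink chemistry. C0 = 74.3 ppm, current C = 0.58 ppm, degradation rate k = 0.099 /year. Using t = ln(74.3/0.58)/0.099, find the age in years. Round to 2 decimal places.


Document age estimation:
C0/C = 74.3 / 0.58 = 128.103448
ln(C0/C) = 4.852838
t = 4.852838 / 0.099 = 49.02 years

49.02


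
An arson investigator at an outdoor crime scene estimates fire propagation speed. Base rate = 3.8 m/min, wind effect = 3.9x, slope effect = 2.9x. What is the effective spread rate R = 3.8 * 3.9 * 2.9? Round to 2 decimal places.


Fire spread rate calculation:
R = R0 * wind_factor * slope_factor
= 3.8 * 3.9 * 2.9
= 14.82 * 2.9
= 42.98 m/min

42.98


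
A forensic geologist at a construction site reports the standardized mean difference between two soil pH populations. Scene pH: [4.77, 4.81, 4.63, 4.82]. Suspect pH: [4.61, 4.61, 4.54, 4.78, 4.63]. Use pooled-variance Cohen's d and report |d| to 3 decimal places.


Pooled-variance Cohen's d for soil pH comparison:
Scene mean = 19.03 / 4 = 4.7575
Suspect mean = 23.17 / 5 = 4.634
Scene sample variance s_s^2 = 0.007692
Suspect sample variance s_c^2 = 0.00783
Pooled variance = ((n_s-1)*s_s^2 + (n_c-1)*s_c^2) / (n_s + n_c - 2) = 0.007771
Pooled SD = sqrt(0.007771) = 0.088153
Mean difference = 0.1235
|d| = |0.1235| / 0.088153 = 1.401

1.401


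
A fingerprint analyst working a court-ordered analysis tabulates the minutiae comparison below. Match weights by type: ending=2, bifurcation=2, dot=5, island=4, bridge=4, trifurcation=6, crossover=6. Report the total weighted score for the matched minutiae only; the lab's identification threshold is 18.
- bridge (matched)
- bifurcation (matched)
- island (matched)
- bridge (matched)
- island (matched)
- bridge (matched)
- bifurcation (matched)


Weighted minutiae match score:
  bridge: matched, +4 (running total 4)
  bifurcation: matched, +2 (running total 6)
  island: matched, +4 (running total 10)
  bridge: matched, +4 (running total 14)
  island: matched, +4 (running total 18)
  bridge: matched, +4 (running total 22)
  bifurcation: matched, +2 (running total 24)
Total score = 24
Threshold = 18; verdict = identification

24


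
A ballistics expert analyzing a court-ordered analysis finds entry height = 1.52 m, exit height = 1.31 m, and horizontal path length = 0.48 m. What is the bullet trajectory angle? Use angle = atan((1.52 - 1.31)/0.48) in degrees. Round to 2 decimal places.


Bullet trajectory angle:
Height difference = 1.52 - 1.31 = 0.21 m
angle = atan(0.21 / 0.48)
angle = atan(0.4375)
angle = 23.63 degrees

23.63


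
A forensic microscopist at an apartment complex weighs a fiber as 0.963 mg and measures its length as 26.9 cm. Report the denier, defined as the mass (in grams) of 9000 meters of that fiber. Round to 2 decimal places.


Denier calculation:
Mass in grams = 0.963 mg / 1000 = 0.000963 g
Length in meters = 26.9 cm / 100 = 0.269 m
Linear density = mass / length = 0.000963 / 0.269 = 0.00357993 g/m
Denier = (g/m) * 9000 = 0.00357993 * 9000 = 32.22

32.22


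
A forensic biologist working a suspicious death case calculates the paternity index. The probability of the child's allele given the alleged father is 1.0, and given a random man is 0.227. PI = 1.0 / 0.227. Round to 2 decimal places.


Paternity Index calculation:
PI = P(allele|father) / P(allele|random)
PI = 1.0 / 0.227
PI = 4.41

4.41


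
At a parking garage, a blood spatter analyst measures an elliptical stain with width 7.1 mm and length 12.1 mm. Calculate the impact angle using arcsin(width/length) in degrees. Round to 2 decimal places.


Blood spatter impact angle calculation:
width / length = 7.1 / 12.1 = 0.586777
angle = arcsin(0.586777)
angle = 35.93 degrees

35.93


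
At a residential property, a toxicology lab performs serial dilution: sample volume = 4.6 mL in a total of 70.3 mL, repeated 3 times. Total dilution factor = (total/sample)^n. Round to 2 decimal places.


Dilution factor calculation:
Single dilution = V_total / V_sample = 70.3 / 4.6 ≈ 15.282609
Number of dilutions = 3
Total DF = (70.3 / 4.6)^3 (full precision, rounded at the end) = 3569.38

3569.38


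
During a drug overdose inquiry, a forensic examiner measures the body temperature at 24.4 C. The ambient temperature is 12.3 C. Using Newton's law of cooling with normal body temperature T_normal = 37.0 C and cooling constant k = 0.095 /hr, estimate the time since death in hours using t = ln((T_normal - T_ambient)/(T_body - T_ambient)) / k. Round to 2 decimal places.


Using Newton's law of cooling:
t = ln((T_normal - T_ambient) / (T_body - T_ambient)) / k
T_normal - T_ambient = 24.7
T_body - T_ambient = 12.1
Ratio = 2.041322
ln(ratio) = 0.713598
t = 0.713598 / 0.095 = 7.51 hours

7.51


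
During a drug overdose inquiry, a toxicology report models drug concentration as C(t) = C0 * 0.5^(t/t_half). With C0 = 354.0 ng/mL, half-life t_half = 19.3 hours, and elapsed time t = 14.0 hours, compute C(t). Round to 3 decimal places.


Drug concentration decay:
Number of half-lives = t / t_half = 14.0 / 19.3 = 0.725389
Decay factor = 0.5^0.725389 = 0.60483394
C(t) = 354.0 * 0.60483394 = 214.111 ng/mL

214.111


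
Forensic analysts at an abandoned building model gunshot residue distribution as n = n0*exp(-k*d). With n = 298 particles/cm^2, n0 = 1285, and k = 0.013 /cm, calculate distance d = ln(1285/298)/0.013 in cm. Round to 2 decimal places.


GSR distance calculation:
n0/n = 1285 / 298 = 4.312081
ln(n0/n) = 1.461421
d = 1.461421 / 0.013 = 112.42 cm

112.42


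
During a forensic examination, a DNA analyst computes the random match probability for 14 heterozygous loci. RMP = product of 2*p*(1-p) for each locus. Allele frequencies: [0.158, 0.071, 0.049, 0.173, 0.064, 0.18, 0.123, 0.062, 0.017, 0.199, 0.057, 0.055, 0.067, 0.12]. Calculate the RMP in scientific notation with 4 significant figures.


Computing RMP for 14 loci:
Locus 1: 2 * 0.158 * 0.842 = 0.266072
Locus 2: 2 * 0.071 * 0.929 = 0.131918
Locus 3: 2 * 0.049 * 0.951 = 0.093198
Locus 4: 2 * 0.173 * 0.827 = 0.286142
Locus 5: 2 * 0.064 * 0.936 = 0.119808
Locus 6: 2 * 0.18 * 0.82 = 0.2952
Locus 7: 2 * 0.123 * 0.877 = 0.215742
Locus 8: 2 * 0.062 * 0.938 = 0.116312
Locus 9: 2 * 0.017 * 0.983 = 0.033422
Locus 10: 2 * 0.199 * 0.801 = 0.318798
Locus 11: 2 * 0.057 * 0.943 = 0.107502
Locus 12: 2 * 0.055 * 0.945 = 0.10395
Locus 13: 2 * 0.067 * 0.933 = 0.125022
Locus 14: 2 * 0.12 * 0.88 = 0.2112
RMP = 2.612e-12

2.612e-12


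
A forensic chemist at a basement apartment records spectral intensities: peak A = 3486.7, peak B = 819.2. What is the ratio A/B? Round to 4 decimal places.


Spectral peak ratio:
Peak A = 3486.7 counts
Peak B = 819.2 counts
Ratio = 3486.7 / 819.2 = 4.2562

4.2562


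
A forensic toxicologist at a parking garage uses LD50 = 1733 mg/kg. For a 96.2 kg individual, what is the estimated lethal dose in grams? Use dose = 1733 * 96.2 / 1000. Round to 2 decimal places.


Lethal dose calculation:
Lethal dose = LD50 * body_weight / 1000
= 1733 * 96.2 / 1000
= 166714.6 / 1000
= 166.71 g

166.71


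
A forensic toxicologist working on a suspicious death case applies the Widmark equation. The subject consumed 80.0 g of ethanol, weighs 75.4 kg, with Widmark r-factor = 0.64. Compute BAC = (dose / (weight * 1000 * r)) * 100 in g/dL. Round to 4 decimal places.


Applying the Widmark formula:
BAC = (dose_g / (body_wt * 1000 * r)) * 100
Denominator = 75.4 * 1000 * 0.64 = 48256
BAC = (80.0 / 48256) * 100
BAC = 0.1658 g/dL

0.1658


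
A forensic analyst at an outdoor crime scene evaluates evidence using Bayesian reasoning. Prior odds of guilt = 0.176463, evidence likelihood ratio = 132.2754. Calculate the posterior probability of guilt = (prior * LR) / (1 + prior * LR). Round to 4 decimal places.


Bayesian evidence evaluation:
Posterior odds = prior_odds * LR = 0.176463 * 132.2754 = 23.34171
Posterior probability = posterior_odds / (1 + posterior_odds)
= 23.34171 / (1 + 23.34171)
= 23.34171 / 24.34171
= 0.9589

0.9589


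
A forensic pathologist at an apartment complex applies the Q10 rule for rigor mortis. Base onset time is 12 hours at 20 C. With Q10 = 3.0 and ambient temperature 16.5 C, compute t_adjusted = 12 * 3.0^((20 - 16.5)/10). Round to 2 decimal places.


Rigor mortis time adjustment:
Exponent = (T_ref - T_actual) / 10 = (20 - 16.5) / 10 = 0.35
Q10 factor = 3.0^0.35 = 1.4689
t_adjusted = 12 * 1.4689 = 17.63 hours

17.63


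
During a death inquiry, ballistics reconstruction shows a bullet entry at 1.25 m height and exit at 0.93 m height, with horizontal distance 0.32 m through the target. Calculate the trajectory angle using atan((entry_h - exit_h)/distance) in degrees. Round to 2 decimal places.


Bullet trajectory angle:
Height difference = 1.25 - 0.93 = 0.32 m
angle = atan(0.32 / 0.32)
angle = atan(1)
angle = 45.00 degrees

45.00


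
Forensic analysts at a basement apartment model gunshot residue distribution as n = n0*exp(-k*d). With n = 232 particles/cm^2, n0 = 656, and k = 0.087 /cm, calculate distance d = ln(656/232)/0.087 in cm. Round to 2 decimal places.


GSR distance calculation:
n0/n = 656 / 232 = 2.827586
ln(n0/n) = 1.039423
d = 1.039423 / 0.087 = 11.95 cm

11.95


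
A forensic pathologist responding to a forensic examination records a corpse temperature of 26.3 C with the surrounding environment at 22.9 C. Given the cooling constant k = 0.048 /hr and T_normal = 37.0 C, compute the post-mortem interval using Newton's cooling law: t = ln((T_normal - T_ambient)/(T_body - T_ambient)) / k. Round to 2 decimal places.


Using Newton's law of cooling:
t = ln((T_normal - T_ambient) / (T_body - T_ambient)) / k
T_normal - T_ambient = 14.1
T_body - T_ambient = 3.4
Ratio = 4.147059
ln(ratio) = 1.422399
t = 1.422399 / 0.048 = 29.63 hours

29.63


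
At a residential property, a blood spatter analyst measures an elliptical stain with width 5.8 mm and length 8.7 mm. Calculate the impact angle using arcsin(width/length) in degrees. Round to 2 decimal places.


Blood spatter impact angle calculation:
width / length = 5.8 / 8.7 = 0.666667
angle = arcsin(0.666667)
angle = 41.81 degrees

41.81


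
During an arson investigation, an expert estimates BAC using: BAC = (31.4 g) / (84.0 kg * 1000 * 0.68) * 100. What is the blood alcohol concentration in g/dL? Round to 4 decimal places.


Applying the Widmark formula:
BAC = (dose_g / (body_wt * 1000 * r)) * 100
Denominator = 84.0 * 1000 * 0.68 = 57120
BAC = (31.4 / 57120) * 100
BAC = 0.0550 g/dL

0.0550


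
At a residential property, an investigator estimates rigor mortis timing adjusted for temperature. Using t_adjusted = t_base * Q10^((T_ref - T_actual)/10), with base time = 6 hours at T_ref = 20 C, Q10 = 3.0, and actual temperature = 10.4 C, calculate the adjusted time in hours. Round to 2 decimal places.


Rigor mortis time adjustment:
Exponent = (T_ref - T_actual) / 10 = (20 - 10.4) / 10 = 0.96
Q10 factor = 3.0^0.96 = 2.87102
t_adjusted = 6 * 2.87102 = 17.23 hours

17.23


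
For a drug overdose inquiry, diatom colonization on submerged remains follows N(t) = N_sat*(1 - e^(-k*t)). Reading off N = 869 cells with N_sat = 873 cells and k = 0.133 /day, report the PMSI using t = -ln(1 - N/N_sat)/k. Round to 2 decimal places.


PMSI from diatom colonization curve:
N / N_sat = 869 / 873 = 0.995418
1 - N/N_sat = 0.004582
ln(1 - N/N_sat) = -5.38562
t = -ln(1 - N/N_sat) / k = -(-5.38562) / 0.133 = 40.49 days

40.49


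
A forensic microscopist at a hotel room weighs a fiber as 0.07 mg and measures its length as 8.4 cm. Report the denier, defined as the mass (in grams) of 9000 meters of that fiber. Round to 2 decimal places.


Denier calculation:
Mass in grams = 0.07 mg / 1000 = 0.00007 g
Length in meters = 8.4 cm / 100 = 0.084 m
Linear density = mass / length = 0.00007 / 0.084 = 0.00083333 g/m
Denier = (g/m) * 9000 = 0.00083333 * 9000 = 7.50

7.50


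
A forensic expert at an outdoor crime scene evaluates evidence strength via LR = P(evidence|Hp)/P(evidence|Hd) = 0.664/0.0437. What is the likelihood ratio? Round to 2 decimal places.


Likelihood ratio calculation:
LR = P(E|Hp) / P(E|Hd)
LR = 0.664 / 0.0437
LR = 15.19

15.19


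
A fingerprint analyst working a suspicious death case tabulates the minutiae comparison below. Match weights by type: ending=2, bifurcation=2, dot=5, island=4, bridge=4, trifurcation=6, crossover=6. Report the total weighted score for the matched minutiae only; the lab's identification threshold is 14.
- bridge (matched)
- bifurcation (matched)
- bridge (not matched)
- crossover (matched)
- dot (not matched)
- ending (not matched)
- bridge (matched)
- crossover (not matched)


Weighted minutiae match score:
  bridge: matched, +4 (running total 4)
  bifurcation: matched, +2 (running total 6)
  bridge: not matched, +0
  crossover: matched, +6 (running total 12)
  dot: not matched, +0
  ending: not matched, +0
  bridge: matched, +4 (running total 16)
  crossover: not matched, +0
Total score = 16
Threshold = 14; verdict = identification

16


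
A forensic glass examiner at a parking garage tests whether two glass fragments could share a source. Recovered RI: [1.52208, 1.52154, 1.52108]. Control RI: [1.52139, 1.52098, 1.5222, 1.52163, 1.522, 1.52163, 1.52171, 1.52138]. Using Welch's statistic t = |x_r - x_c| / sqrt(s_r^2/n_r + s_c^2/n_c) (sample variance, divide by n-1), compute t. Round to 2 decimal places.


Welch's t-criterion for glass RI comparison:
Recovered mean = sum / n_r = 4.5647 / 3 = 1.5215667
Control mean = sum / n_c = 12.17292 / 8 = 1.521615
Recovered sample variance s_r^2 = 2.50533e-07
Control sample variance s_c^2 = 1.44143e-07
Welch SE (unpooled) = sqrt(s_r^2/n_r + s_c^2/n_c) = sqrt(8.35111e-08 + 1.80179e-08) = sqrt(1.01529e-07) = 0.000318636
|mean_r - mean_c| = 4.83333e-05
t = 4.83333e-05 / 0.000318636 = 0.15

0.15


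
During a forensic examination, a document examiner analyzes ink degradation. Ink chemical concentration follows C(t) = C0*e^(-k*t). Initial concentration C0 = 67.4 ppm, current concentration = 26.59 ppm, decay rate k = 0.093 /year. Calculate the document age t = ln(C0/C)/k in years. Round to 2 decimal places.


Document age estimation:
C0/C = 67.4 / 26.59 = 2.534788
ln(C0/C) = 0.93011
t = 0.93011 / 0.093 = 10.00 years

10.00


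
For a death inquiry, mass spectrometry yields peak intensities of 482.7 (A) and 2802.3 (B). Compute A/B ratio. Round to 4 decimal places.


Spectral peak ratio:
Peak A = 482.7 counts
Peak B = 2802.3 counts
Ratio = 482.7 / 2802.3 = 0.1723

0.1723


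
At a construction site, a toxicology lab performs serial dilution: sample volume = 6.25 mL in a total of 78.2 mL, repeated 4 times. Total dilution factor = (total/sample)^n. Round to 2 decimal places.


Dilution factor calculation:
Single dilution = V_total / V_sample = 78.2 / 6.25 ≈ 12.512
Number of dilutions = 4
Total DF = (78.2 / 6.25)^4 (full precision, rounded at the end) = 24507.95

24507.95


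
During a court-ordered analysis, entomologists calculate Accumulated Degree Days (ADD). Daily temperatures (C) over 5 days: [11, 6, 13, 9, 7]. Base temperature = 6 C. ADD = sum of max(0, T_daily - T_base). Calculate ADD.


Computing ADD day by day:
Day 1: max(0, 11 - 6) = 5
Day 2: max(0, 6 - 6) = 0
Day 3: max(0, 13 - 6) = 7
Day 4: max(0, 9 - 6) = 3
Day 5: max(0, 7 - 6) = 1
Total ADD = 16

16


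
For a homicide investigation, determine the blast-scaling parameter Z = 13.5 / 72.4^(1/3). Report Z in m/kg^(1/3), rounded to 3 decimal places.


Scaled distance calculation:
W^(1/3) = 72.4^(1/3) = 4.167857
Z = R / W^(1/3) = 13.5 / 4.167857
Z = 3.239 m/kg^(1/3)

3.239


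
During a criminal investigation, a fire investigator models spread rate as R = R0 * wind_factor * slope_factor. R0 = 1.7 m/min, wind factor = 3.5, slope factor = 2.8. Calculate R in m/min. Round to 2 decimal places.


Fire spread rate calculation:
R = R0 * wind_factor * slope_factor
= 1.7 * 3.5 * 2.8
= 5.95 * 2.8
= 16.66 m/min

16.66


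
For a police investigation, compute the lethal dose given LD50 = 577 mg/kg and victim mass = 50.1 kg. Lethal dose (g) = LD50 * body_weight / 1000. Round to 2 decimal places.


Lethal dose calculation:
Lethal dose = LD50 * body_weight / 1000
= 577 * 50.1 / 1000
= 28907.7 / 1000
= 28.91 g

28.91


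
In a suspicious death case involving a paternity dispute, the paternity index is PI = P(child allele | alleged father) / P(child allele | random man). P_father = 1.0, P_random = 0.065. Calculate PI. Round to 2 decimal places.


Paternity Index calculation:
PI = P(allele|father) / P(allele|random)
PI = 1.0 / 0.065
PI = 15.38

15.38


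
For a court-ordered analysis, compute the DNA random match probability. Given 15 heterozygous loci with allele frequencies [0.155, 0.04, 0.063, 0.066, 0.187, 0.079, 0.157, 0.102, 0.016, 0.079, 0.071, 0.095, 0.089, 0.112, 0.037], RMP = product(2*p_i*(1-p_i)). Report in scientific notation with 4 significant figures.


Computing RMP for 15 loci:
Locus 1: 2 * 0.155 * 0.845 = 0.26195
Locus 2: 2 * 0.04 * 0.96 = 0.0768
Locus 3: 2 * 0.063 * 0.937 = 0.118062
Locus 4: 2 * 0.066 * 0.934 = 0.123288
Locus 5: 2 * 0.187 * 0.813 = 0.304062
Locus 6: 2 * 0.079 * 0.921 = 0.145518
Locus 7: 2 * 0.157 * 0.843 = 0.264702
Locus 8: 2 * 0.102 * 0.898 = 0.183192
Locus 9: 2 * 0.016 * 0.984 = 0.031488
Locus 10: 2 * 0.079 * 0.921 = 0.145518
Locus 11: 2 * 0.071 * 0.929 = 0.131918
Locus 12: 2 * 0.095 * 0.905 = 0.17195
Locus 13: 2 * 0.089 * 0.911 = 0.162158
Locus 14: 2 * 0.112 * 0.888 = 0.198912
Locus 15: 2 * 0.037 * 0.963 = 0.071262
RMP = 1.501e-13

1.501e-13


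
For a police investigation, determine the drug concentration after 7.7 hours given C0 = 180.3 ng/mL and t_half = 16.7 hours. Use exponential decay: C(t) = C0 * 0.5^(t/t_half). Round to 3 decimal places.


Drug concentration decay:
Number of half-lives = t / t_half = 7.7 / 16.7 = 0.461078
Decay factor = 0.5^0.461078 = 0.72644325
C(t) = 180.3 * 0.72644325 = 130.978 ng/mL

130.978


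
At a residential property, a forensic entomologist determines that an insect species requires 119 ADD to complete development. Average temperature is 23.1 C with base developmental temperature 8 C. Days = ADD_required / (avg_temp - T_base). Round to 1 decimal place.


Insect development time:
Effective temperature = avg_temp - T_base = 23.1 - 8 = 15.1 C
Days = ADD / effective_temp = 119 / 15.1 = 7.9 days

7.9


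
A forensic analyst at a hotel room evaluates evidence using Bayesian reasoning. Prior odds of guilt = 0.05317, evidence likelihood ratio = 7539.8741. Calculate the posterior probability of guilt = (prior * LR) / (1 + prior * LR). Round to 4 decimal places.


Bayesian evidence evaluation:
Posterior odds = prior_odds * LR = 0.05317 * 7539.8741 = 400.8951
Posterior probability = posterior_odds / (1 + posterior_odds)
= 400.8951 / (1 + 400.8951)
= 400.8951 / 401.8951
= 0.9975

0.9975


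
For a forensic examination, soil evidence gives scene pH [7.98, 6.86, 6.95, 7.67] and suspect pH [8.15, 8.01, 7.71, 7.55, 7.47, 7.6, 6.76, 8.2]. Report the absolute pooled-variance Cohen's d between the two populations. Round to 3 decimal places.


Pooled-variance Cohen's d for soil pH comparison:
Scene mean = 29.46 / 4 = 7.365
Suspect mean = 61.45 / 8 = 7.68125
Scene sample variance s_s^2 = 0.2995
Suspect sample variance s_c^2 = 0.216413
Pooled variance = ((n_s-1)*s_s^2 + (n_c-1)*s_c^2) / (n_s + n_c - 2) = 0.241339
Pooled SD = sqrt(0.241339) = 0.491263
Mean difference = -0.31625
|d| = |-0.31625| / 0.491263 = 0.644

0.644


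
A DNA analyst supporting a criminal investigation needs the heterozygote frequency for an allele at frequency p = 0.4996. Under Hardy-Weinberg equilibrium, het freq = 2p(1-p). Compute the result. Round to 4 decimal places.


Hardy-Weinberg heterozygote frequency:
q = 1 - p = 1 - 0.4996 = 0.5004
2pq = 2 * 0.4996 * 0.5004 = 0.5000

0.5000


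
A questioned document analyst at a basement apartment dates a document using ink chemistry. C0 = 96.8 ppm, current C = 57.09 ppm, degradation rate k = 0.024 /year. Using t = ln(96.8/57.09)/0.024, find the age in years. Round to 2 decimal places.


Document age estimation:
C0/C = 96.8 / 57.09 = 1.695568
ln(C0/C) = 0.528018
t = 0.528018 / 0.024 = 22.00 years

22.00


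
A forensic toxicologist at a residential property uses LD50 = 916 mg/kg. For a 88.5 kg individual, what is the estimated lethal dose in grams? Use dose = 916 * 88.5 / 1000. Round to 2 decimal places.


Lethal dose calculation:
Lethal dose = LD50 * body_weight / 1000
= 916 * 88.5 / 1000
= 81066 / 1000
= 81.07 g

81.07


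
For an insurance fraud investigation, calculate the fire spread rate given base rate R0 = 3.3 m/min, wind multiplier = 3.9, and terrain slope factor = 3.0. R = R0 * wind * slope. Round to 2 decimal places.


Fire spread rate calculation:
R = R0 * wind_factor * slope_factor
= 3.3 * 3.9 * 3.0
= 12.87 * 3.0
= 38.61 m/min

38.61


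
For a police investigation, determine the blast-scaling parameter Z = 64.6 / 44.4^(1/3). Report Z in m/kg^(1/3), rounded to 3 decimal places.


Scaled distance calculation:
W^(1/3) = 44.4^(1/3) = 3.541014
Z = R / W^(1/3) = 64.6 / 3.541014
Z = 18.243 m/kg^(1/3)

18.243


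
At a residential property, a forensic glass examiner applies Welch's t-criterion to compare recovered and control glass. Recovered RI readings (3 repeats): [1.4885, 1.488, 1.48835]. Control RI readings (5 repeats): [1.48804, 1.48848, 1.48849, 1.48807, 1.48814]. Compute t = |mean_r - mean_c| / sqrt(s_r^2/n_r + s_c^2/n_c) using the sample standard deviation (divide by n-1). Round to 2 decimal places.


Welch's t-criterion for glass RI comparison:
Recovered mean = sum / n_r = 4.46485 / 3 = 1.4882833
Control mean = sum / n_c = 7.44122 / 5 = 1.488244
Recovered sample variance s_r^2 = 6.58333e-08
Control sample variance s_c^2 = 4.973e-08
Welch SE (unpooled) = sqrt(s_r^2/n_r + s_c^2/n_c) = sqrt(2.19444e-08 + 9.946e-09) = sqrt(3.18904e-08) = 0.000178579
|mean_r - mean_c| = 3.93333e-05
t = 3.93333e-05 / 0.000178579 = 0.22

0.22


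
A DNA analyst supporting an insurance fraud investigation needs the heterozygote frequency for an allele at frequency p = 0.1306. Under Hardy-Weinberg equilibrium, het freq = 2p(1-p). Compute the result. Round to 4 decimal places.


Hardy-Weinberg heterozygote frequency:
q = 1 - p = 1 - 0.1306 = 0.8694
2pq = 2 * 0.1306 * 0.8694 = 0.2271

0.2271


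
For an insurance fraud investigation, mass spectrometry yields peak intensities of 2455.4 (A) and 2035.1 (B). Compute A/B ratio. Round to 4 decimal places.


Spectral peak ratio:
Peak A = 2455.4 counts
Peak B = 2035.1 counts
Ratio = 2455.4 / 2035.1 = 1.2065

1.2065
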